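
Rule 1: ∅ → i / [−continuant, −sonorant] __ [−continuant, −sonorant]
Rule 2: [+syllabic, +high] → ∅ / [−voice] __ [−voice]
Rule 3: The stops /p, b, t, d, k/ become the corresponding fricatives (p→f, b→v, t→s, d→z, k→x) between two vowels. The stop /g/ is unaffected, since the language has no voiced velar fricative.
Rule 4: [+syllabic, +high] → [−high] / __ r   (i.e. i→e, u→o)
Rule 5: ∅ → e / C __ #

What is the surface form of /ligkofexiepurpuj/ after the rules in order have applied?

ligixofexieforpuje

Rule 1 (stop-cluster i-epenthesis): /g/ and /k/ form a stop–stop cluster, so [i] is inserted between them. /ligkofexiepurpuj/ → ligikofexiepurpuj.
Rule 2 (high vowel syncope): no segment meets the environment; /ligikofexiepurpuj/ is unchanged.
Rule 3 (intervocalic spirantization): /k/ is a stop between vowels /i/ and /o/, so it spirantizes to the fricative [x]. /p/ is a stop between vowels /e/ and /u/, so it spirantizes to the fricative [f]. /ligikofexiepurpuj/ → ligixofexiefurpuj.
Rule 4 (pre-rhotic lowering): /u/ is a high vowel immediately before /r/, so it lowers to [o]. /ligixofexiefurpuj/ → ligixofexieforpuj.
Rule 5 (final e-epenthesis): the form ends in the consonant /j/, so [e] is inserted word-finally. /ligixofexieforpuj/ → ligixofexieforpuje.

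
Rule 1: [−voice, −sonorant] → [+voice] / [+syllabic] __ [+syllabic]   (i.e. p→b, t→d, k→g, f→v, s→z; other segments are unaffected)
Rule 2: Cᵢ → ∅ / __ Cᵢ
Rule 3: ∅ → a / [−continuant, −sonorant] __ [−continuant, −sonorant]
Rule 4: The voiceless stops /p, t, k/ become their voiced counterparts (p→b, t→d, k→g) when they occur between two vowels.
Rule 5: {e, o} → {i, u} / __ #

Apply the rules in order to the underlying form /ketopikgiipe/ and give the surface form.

kedobigagiibi

Rule 1 (intervocalic voicing): /t/ is a voiceless obstruent between vowels /e/ and /o/, so it voices to [d]. /p/ is a voiceless obstruent between vowels /o/ and /i/, so it voices to [b]. /p/ is a voiceless obstruent between vowels /i/ and /e/, so it voices to [b]. /ketopikgiipe/ → kedobikgiibe.
Rule 2 (degemination): no segment meets the environment; /kedobikgiibe/ is unchanged.
Rule 3 (stop-cluster a-epenthesis): /k/ and /g/ form a stop–stop cluster, so [a] is inserted between them. /kedobikgiibe/ → kedobikagiibe.
Rule 4 (intervocalic voicing): /k/ is a voiceless stop between vowels /i/ and /a/, so it voices to [g]. /kedobikagiibe/ → kedobigagiibe.
Rule 5 (final vowel raising): /e/ is a mid vowel in word-final position, so it raises to [i]. /kedobigagiibe/ → kedobigagiibi.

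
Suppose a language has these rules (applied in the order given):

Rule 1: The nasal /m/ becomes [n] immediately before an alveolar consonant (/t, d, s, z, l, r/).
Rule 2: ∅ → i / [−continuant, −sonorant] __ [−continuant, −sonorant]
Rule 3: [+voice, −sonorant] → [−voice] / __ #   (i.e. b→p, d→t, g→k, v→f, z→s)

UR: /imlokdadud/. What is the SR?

inlokidadut

Rule 1 (nasal place assimilation): /m/ precedes the alveolar consonant /l/, so it assimilates in place to [n]. /imlokdadud/ → inlokdadud.
Rule 2 (stop-cluster i-epenthesis): /k/ and /d/ form a stop–stop cluster, so [i] is inserted between them. /inlokdadud/ → inlokidadud.
Rule 3 (final devoicing): /d/ is a voiced obstruent in word-final position, so it devoices to [t]. /inlokidadud/ → inlokidadut.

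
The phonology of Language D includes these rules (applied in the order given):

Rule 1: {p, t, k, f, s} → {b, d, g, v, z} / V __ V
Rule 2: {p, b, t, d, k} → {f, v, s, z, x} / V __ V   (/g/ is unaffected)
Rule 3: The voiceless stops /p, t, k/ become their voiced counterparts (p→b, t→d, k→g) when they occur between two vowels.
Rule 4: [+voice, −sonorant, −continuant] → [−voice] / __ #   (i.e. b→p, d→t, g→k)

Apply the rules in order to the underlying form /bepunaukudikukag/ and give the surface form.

Rule 1 (intervocalic voicing): /p/ is a voiceless obstruent between vowels /e/ and /u/, so it voices to [b]. /k/ is a voiceless obstruent between vowels /u/ and /u/, so it voices to [g]. /k/ is a voiceless obstruent between vowels /i/ and /u/, so it voices to [g]. /k/ is a voiceless obstruent between vowels /u/ and /a/, so it voices to [g]. /bepunaukudikukag/ → bebunaugudigugag.
Rule 2 (intervocalic spirantization): /b/ is a stop between vowels /e/ and /u/, so it spirantizes to the fricative [v]. /d/ is a stop between vowels /u/ and /i/, so it spirantizes to the fricative [z]. /bebunaugudigugag/ → bevunauguzigugag.
Rule 3 (intervocalic voicing): no segment meets the environment; /bevunauguzigugag/ is unchanged.
Rule 4 (final devoicing): /g/ is a voiced stop in word-final position, so it devoices to [k]. /bevunauguzigugag/ → bevunauguzigugak.

bevunauguzigugak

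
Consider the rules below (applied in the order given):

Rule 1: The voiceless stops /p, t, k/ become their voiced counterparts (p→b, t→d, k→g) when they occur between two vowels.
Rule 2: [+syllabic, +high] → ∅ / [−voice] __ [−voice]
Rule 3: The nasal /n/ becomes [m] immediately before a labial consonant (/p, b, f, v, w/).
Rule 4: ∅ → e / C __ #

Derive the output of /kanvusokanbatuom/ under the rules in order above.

Rule 1 (intervocalic voicing): /k/ is a voiceless stop between vowels /o/ and /a/, so it voices to [g]. /t/ is a voiceless stop between vowels /a/ and /u/, so it voices to [d]. /kanvusokanbatuom/ → kanvusoganbaduom.
Rule 2 (high vowel syncope): no segment meets the environment; /kanvusoganbaduom/ is unchanged.
Rule 3 (nasal place assimilation): /n/ precedes the labial consonant /v/, so it assimilates in place to [m]. /n/ precedes the labial consonant /b/, so it assimilates in place to [m]. /kanvusoganbaduom/ → kamvusogambaduom.
Rule 4 (final e-epenthesis): the form ends in the consonant /m/, so [e] is inserted word-finally. /kamvusogambaduom/ → kamvusogambaduome.

kamvusogambaduome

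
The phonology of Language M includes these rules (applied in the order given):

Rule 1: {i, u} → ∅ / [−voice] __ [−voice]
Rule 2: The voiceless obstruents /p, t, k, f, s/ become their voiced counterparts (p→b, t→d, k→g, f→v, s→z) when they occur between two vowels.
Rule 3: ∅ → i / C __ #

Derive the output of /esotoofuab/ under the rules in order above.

ezodoovuabi

Rule 1 (high vowel syncope): no segment meets the environment; /esotoofuab/ is unchanged.
Rule 2 (intervocalic voicing): /s/ is a voiceless obstruent between vowels /e/ and /o/, so it voices to [z]. /t/ is a voiceless obstruent between vowels /o/ and /o/, so it voices to [d]. /f/ is a voiceless obstruent between vowels /o/ and /u/, so it voices to [v]. /esotoofuab/ → ezodoovuab.
Rule 3 (final i-epenthesis): the form ends in the consonant /b/, so [i] is inserted word-finally. /ezodoovuab/ → ezodoovuabi.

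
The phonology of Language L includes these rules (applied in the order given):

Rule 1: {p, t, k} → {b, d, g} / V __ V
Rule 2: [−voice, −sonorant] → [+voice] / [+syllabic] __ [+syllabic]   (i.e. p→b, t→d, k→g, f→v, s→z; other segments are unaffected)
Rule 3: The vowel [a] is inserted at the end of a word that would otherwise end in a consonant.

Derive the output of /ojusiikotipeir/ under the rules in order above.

Rule 1 (intervocalic voicing): /k/ is a voiceless stop between vowels /i/ and /o/, so it voices to [g]. /t/ is a voiceless stop between vowels /o/ and /i/, so it voices to [d]. /p/ is a voiceless stop between vowels /i/ and /e/, so it voices to [b]. /ojusiikotipeir/ → ojusiigodibeir.
Rule 2 (intervocalic voicing): /s/ is a voiceless obstruent between vowels /u/ and /i/, so it voices to [z]. /ojusiigodibeir/ → ojuziigodibeir.
Rule 3 (final a-epenthesis): the form ends in the consonant /r/, so [a] is inserted word-finally. /ojuziigodibeir/ → ojuziigodibeira.

ojuziigodibeira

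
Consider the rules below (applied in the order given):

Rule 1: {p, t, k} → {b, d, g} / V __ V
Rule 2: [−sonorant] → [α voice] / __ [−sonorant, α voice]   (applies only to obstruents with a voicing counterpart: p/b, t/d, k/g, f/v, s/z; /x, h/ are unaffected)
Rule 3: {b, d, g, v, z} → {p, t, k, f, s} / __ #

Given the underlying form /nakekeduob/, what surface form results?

nagegeduop

Rule 1 (intervocalic voicing): /k/ is a voiceless stop between vowels /a/ and /e/, so it voices to [g]. /k/ is a voiceless stop between vowels /e/ and /e/, so it voices to [g]. /nakekeduob/ → nagegeduob.
Rule 2 (regressive voicing assimilation): no segment meets the environment; /nagegeduob/ is unchanged.
Rule 3 (final devoicing): /b/ is a voiced obstruent in word-final position, so it devoices to [p]. /nagegeduob/ → nagegeduop.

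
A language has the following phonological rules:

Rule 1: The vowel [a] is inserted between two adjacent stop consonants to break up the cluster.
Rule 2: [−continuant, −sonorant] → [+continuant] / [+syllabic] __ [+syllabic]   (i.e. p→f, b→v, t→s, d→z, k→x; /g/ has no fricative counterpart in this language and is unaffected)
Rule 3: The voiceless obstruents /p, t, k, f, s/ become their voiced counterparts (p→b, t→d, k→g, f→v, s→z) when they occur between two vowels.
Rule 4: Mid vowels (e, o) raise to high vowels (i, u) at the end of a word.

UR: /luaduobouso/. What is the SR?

Rule 1 (stop-cluster a-epenthesis): no segment meets the environment; /luaduobouso/ is unchanged.
Rule 2 (intervocalic spirantization): /d/ is a stop between vowels /a/ and /u/, so it spirantizes to the fricative [z]. /b/ is a stop between vowels /o/ and /o/, so it spirantizes to the fricative [v]. /luaduobouso/ → luazuovouso.
Rule 3 (intervocalic voicing): /s/ is a voiceless obstruent between vowels /u/ and /o/, so it voices to [z]. /luazuovouso/ → luazuovouzo.
Rule 4 (final vowel raising): /o/ is a mid vowel in word-final position, so it raises to [u]. /luazuovouzo/ → luazuovouzu.

luazuovouzu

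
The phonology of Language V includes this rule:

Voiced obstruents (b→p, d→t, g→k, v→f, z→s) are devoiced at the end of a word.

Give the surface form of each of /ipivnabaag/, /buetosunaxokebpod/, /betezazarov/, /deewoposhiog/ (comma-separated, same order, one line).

/ipivnabaag/: /g/ is a voiced obstruent in word-final position, so it devoices to [k]. → [ipivnabaak].
/buetosunaxokebpod/: /d/ is a voiced obstruent in word-final position, so it devoices to [t]. → [buetosunaxokebpot].
/betezazarov/: /v/ is a voiced obstruent in word-final position, so it devoices to [f]. → [betezazarof].
/deewoposhiog/: /g/ is a voiced obstruent in word-final position, so it devoices to [k]. → [deewoposhiok].

ipivnabaak, buetosunaxokebpot, betezazarof, deewoposhiok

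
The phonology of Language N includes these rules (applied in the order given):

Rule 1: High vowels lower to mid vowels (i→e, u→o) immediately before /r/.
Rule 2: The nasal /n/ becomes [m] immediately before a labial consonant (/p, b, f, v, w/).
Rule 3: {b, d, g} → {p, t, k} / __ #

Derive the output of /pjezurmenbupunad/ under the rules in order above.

Rule 1 (pre-rhotic lowering): /u/ is a high vowel immediately before /r/, so it lowers to [o]. /pjezurmenbupunad/ → pjezormenbupunad.
Rule 2 (nasal place assimilation): /n/ precedes the labial consonant /b/, so it assimilates in place to [m]. /pjezormenbupunad/ → pjezormembupunad.
Rule 3 (final devoicing): /d/ is a voiced stop in word-final position, so it devoices to [t]. /pjezormembupunad/ → pjezormembupunat.

pjezormembupunat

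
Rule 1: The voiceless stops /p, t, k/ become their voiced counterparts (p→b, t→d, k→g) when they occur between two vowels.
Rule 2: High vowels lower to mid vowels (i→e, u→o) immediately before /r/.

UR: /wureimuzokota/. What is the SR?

woreimuzogoda

Rule 1 (intervocalic voicing): /k/ is a voiceless stop between vowels /o/ and /o/, so it voices to [g]. /t/ is a voiceless stop between vowels /o/ and /a/, so it voices to [d]. /wureimuzokota/ → wureimuzogoda.
Rule 2 (pre-rhotic lowering): /u/ is a high vowel immediately before /r/, so it lowers to [o]. /wureimuzogoda/ → woreimuzogoda.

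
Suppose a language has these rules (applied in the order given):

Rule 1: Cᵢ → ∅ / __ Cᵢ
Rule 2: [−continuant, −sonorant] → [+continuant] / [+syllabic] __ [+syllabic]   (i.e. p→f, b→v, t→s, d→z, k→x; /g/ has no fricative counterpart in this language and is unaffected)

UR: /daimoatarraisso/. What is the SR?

daimoasaraiso

Rule 1 (degemination): /rr/ is a geminate; the first /r/ deletes. /ss/ is a geminate; the first /s/ deletes. /daimoatarraisso/ → daimoataraiso.
Rule 2 (intervocalic spirantization): /t/ is a stop between vowels /a/ and /a/, so it spirantizes to the fricative [s]. /daimoataraiso/ → daimoasaraiso.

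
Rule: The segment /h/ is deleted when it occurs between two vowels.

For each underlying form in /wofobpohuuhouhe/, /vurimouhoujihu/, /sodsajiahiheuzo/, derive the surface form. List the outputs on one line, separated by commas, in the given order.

/wofobpohuuhouhe/: /h/ occurs between vowels /o/ and /u/, so it deletes. /h/ occurs between vowels /u/ and /o/, so it deletes. /h/ occurs between vowels /u/ and /e/, so it deletes. → [wofobpouuoue].
/vurimouhoujihu/: /h/ occurs between vowels /u/ and /o/, so it deletes. /h/ occurs between vowels /i/ and /u/, so it deletes. → [vurimououjiu].
/sodsajiahiheuzo/: /h/ occurs between vowels /a/ and /i/, so it deletes. /h/ occurs between vowels /i/ and /e/, so it deletes. → [sodsajiaieuzo].

wofobpouuoue, vurimououjiu, sodsajiaieuzo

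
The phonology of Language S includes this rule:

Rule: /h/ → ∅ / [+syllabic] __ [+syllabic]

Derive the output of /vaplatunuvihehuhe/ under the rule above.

/h/ occurs between vowels /i/ and /e/, so it deletes.
/h/ occurs between vowels /e/ and /u/, so it deletes.
/h/ occurs between vowels /u/ and /e/, so it deletes.
Surface form: [vaplatunuvieue].

vaplatunuvieue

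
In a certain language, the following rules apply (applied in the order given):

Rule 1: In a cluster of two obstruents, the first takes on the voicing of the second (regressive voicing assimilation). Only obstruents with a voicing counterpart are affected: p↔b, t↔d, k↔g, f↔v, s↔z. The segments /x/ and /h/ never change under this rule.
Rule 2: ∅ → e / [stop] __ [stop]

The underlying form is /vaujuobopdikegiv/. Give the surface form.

Rule 1 (regressive voicing assimilation): /p/ precedes the voiced obstruent /d/, so it voices to [b] by assimilation. /vaujuobopdikegiv/ → vaujuobobdikegiv.
Rule 2 (stop-cluster e-epenthesis): /b/ and /d/ form a stop–stop cluster, so [e] is inserted between them. /vaujuobobdikegiv/ → vaujuobobedikegiv.

vaujuobobedikegiv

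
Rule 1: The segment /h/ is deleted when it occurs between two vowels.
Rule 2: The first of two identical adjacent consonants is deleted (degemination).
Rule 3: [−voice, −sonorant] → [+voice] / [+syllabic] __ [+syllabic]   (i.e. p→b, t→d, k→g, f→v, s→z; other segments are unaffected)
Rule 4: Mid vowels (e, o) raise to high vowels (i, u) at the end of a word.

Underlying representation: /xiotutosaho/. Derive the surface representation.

Rule 1 (intervocalic h-deletion): /h/ occurs between vowels /a/ and /o/, so it deletes. /xiotutosaho/ → xiotutosao.
Rule 2 (degemination): no segment meets the environment; /xiotutosao/ is unchanged.
Rule 3 (intervocalic voicing): /t/ is a voiceless obstruent between vowels /o/ and /u/, so it voices to [d]. /t/ is a voiceless obstruent between vowels /u/ and /o/, so it voices to [d]. /s/ is a voiceless obstruent between vowels /o/ and /a/, so it voices to [z]. /xiotutosao/ → xiodudozao.
Rule 4 (final vowel raising): /o/ is a mid vowel in word-final position, so it raises to [u]. /xiodudozao/ → xiodudozau.

xiodudozau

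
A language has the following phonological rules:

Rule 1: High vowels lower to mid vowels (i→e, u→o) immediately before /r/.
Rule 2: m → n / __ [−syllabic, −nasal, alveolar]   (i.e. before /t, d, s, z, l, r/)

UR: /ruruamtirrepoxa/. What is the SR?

roruanterrepoxa

Rule 1 (pre-rhotic lowering): /u/ is a high vowel immediately before /r/, so it lowers to [o]. /i/ is a high vowel immediately before /r/, so it lowers to [e]. /ruruamtirrepoxa/ → roruamterrepoxa.
Rule 2 (nasal place assimilation): /m/ precedes the alveolar consonant /t/, so it assimilates in place to [n]. /roruamterrepoxa/ → roruanterrepoxa.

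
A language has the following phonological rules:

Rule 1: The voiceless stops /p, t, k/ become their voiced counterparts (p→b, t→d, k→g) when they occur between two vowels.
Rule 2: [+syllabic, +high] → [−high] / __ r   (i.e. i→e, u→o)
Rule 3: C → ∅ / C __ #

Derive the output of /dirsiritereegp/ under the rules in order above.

derseridereeg

Rule 1 (intervocalic voicing): /t/ is a voiceless stop between vowels /i/ and /e/, so it voices to [d]. /dirsiritereegp/ → dirsiridereegp.
Rule 2 (pre-rhotic lowering): /i/ is a high vowel immediately before /r/, so it lowers to [e]. /i/ is a high vowel immediately before /r/, so it lowers to [e]. /dirsiridereegp/ → derseridereegp.
Rule 3 (final cluster simplification): /p/ is the second consonant of a word-final cluster /gp/, so it deletes. /derseridereegp/ → derseridereeg.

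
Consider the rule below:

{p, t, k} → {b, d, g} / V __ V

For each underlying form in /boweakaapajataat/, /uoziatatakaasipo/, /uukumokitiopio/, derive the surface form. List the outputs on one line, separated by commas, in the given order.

boweagaabajadaat, uoziadadagaasibo, uugumogidiobio

/boweakaapajataat/: /k/ is a voiceless stop between vowels /a/ and /a/, so it voices to [g]. /p/ is a voiceless stop between vowels /a/ and /a/, so it voices to [b]. /t/ is a voiceless stop between vowels /a/ and /a/, so it voices to [d]. → [boweagaabajadaat].
/uoziatatakaasipo/: /t/ is a voiceless stop between vowels /a/ and /a/, so it voices to [d]. /t/ is a voiceless stop between vowels /a/ and /a/, so it voices to [d]. /k/ is a voiceless stop between vowels /a/ and /a/, so it voices to [g]. /p/ is a voiceless stop between vowels /i/ and /o/, so it voices to [b]. → [uoziadadagaasibo].
/uukumokitiopio/: /k/ is a voiceless stop between vowels /u/ and /u/, so it voices to [g]. /k/ is a voiceless stop between vowels /o/ and /i/, so it voices to [g]. /t/ is a voiceless stop between vowels /i/ and /i/, so it voices to [d]. /p/ is a voiceless stop between vowels /o/ and /i/, so it voices to [b]. → [uugumogidiobio].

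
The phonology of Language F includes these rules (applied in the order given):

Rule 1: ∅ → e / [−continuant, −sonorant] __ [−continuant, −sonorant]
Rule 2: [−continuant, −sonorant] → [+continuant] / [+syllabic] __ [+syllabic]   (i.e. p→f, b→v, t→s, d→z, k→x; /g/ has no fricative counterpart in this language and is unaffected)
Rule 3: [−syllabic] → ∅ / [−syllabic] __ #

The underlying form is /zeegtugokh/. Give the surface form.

Rule 1 (stop-cluster e-epenthesis): /g/ and /t/ form a stop–stop cluster, so [e] is inserted between them. /zeegtugokh/ → zeegetugokh.
Rule 2 (intervocalic spirantization): /t/ is a stop between vowels /e/ and /u/, so it spirantizes to the fricative [s]. /zeegetugokh/ → zeegesugokh.
Rule 3 (final cluster simplification): /h/ is the second consonant of a word-final cluster /kh/, so it deletes. /zeegesugokh/ → zeegesugok.

zeegesugok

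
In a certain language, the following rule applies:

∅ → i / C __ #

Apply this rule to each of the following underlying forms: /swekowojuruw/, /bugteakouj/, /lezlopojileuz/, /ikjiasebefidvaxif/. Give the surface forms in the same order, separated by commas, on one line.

swekowojuruwi, bugteakouji, lezlopojileuzi, ikjiasebefidvaxifi

/swekowojuruw/: the form ends in the consonant /w/, so [i] is inserted word-finally. → [swekowojuruwi].
/bugteakouj/: the form ends in the consonant /j/, so [i] is inserted word-finally. → [bugteakouji].
/lezlopojileuz/: the form ends in the consonant /z/, so [i] is inserted word-finally. → [lezlopojileuzi].
/ikjiasebefidvaxif/: the form ends in the consonant /f/, so [i] is inserted word-finally. → [ikjiasebefidvaxifi].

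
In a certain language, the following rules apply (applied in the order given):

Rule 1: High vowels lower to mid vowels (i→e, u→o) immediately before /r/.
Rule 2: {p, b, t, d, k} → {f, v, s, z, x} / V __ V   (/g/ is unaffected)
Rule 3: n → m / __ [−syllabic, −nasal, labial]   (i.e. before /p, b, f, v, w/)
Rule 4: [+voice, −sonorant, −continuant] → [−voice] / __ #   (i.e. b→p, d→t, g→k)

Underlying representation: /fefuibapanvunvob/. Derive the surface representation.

Rule 1 (pre-rhotic lowering): no segment meets the environment; /fefuibapanvunvob/ is unchanged.
Rule 2 (intervocalic spirantization): /b/ is a stop between vowels /i/ and /a/, so it spirantizes to the fricative [v]. /p/ is a stop between vowels /a/ and /a/, so it spirantizes to the fricative [f]. /fefuibapanvunvob/ → fefuivafanvunvob.
Rule 3 (nasal place assimilation): /n/ precedes the labial consonant /v/, so it assimilates in place to [m]. /n/ precedes the labial consonant /v/, so it assimilates in place to [m]. /fefuivafanvunvob/ → fefuivafamvumvob.
Rule 4 (final devoicing): /b/ is a voiced stop in word-final position, so it devoices to [p]. /fefuivafamvumvob/ → fefuivafamvumvop.

fefuivafamvumvop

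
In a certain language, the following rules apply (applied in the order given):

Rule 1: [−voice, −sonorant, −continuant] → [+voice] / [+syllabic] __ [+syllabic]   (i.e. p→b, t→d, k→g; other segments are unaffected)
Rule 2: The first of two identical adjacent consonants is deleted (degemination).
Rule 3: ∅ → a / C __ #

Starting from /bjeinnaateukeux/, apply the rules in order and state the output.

bjeinaadeugeuxa

Rule 1 (intervocalic voicing): /t/ is a voiceless stop between vowels /a/ and /e/, so it voices to [d]. /k/ is a voiceless stop between vowels /u/ and /e/, so it voices to [g]. /bjeinnaateukeux/ → bjeinnaadeugeux.
Rule 2 (degemination): /nn/ is a geminate; the first /n/ deletes. /bjeinnaadeugeux/ → bjeinaadeugeux.
Rule 3 (final a-epenthesis): the form ends in the consonant /x/, so [a] is inserted word-finally. /bjeinaadeugeux/ → bjeinaadeugeuxa.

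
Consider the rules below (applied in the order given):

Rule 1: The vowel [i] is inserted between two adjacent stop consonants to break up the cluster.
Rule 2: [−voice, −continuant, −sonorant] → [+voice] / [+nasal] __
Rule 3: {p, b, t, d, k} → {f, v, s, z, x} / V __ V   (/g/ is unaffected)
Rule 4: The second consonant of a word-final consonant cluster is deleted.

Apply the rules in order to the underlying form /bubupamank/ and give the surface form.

buvufaman

Rule 1 (stop-cluster i-epenthesis): no segment meets the environment; /bubupamank/ is unchanged.
Rule 2 (post-nasal voicing): /k/ is a voiceless stop immediately after the nasal /n/, so it voices to [g]. /bubupamank/ → bubupamang.
Rule 3 (intervocalic spirantization): /b/ is a stop between vowels /u/ and /u/, so it spirantizes to the fricative [v]. /p/ is a stop between vowels /u/ and /a/, so it spirantizes to the fricative [f]. /bubupamang/ → buvufamang.
Rule 4 (final cluster simplification): /g/ is the second consonant of a word-final cluster /ng/, so it deletes. /buvufamang/ → buvufaman.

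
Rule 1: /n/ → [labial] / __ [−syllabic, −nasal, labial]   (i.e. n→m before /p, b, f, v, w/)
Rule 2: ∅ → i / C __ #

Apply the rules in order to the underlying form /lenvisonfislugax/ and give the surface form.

lemvisomfislugaxi

Rule 1 (nasal place assimilation): /n/ precedes the labial consonant /v/, so it assimilates in place to [m]. /n/ precedes the labial consonant /f/, so it assimilates in place to [m]. /lenvisonfislugax/ → lemvisomfislugax.
Rule 2 (final i-epenthesis): the form ends in the consonant /x/, so [i] is inserted word-finally. /lemvisomfislugax/ → lemvisomfislugaxi.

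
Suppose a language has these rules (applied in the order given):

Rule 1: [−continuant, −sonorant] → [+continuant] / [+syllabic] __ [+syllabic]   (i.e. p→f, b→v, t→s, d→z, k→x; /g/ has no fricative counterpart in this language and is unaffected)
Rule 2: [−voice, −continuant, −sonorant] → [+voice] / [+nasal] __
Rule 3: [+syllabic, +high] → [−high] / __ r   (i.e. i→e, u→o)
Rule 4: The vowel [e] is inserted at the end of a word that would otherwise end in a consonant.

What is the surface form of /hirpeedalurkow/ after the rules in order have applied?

herpeezalorkowe

Rule 1 (intervocalic spirantization): /d/ is a stop between vowels /e/ and /a/, so it spirantizes to the fricative [z]. /hirpeedalurkow/ → hirpeezalurkow.
Rule 2 (post-nasal voicing): no segment meets the environment; /hirpeezalurkow/ is unchanged.
Rule 3 (pre-rhotic lowering): /i/ is a high vowel immediately before /r/, so it lowers to [e]. /u/ is a high vowel immediately before /r/, so it lowers to [o]. /hirpeezalurkow/ → herpeezalorkow.
Rule 4 (final e-epenthesis): the form ends in the consonant /w/, so [e] is inserted word-finally. /herpeezalorkow/ → herpeezalorkowe.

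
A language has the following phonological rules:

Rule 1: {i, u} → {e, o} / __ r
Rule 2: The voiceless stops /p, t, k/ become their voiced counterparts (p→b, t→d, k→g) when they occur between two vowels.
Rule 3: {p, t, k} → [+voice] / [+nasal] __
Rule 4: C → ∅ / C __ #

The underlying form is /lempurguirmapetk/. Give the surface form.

lemborguermabet

Rule 1 (pre-rhotic lowering): /u/ is a high vowel immediately before /r/, so it lowers to [o]. /i/ is a high vowel immediately before /r/, so it lowers to [e]. /lempurguirmapetk/ → lemporguermapetk.
Rule 2 (intervocalic voicing): /p/ is a voiceless stop between vowels /a/ and /e/, so it voices to [b]. /lemporguermapetk/ → lemporguermabetk.
Rule 3 (post-nasal voicing): /p/ is a voiceless stop immediately after the nasal /m/, so it voices to [b]. /lemporguermabetk/ → lemborguermabetk.
Rule 4 (final cluster simplification): /k/ is the second consonant of a word-final cluster /tk/, so it deletes. /lemborguermabetk/ → lemborguermabet.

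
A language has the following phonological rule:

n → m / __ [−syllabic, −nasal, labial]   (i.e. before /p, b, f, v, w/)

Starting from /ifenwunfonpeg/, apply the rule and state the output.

/n/ precedes the labial consonant /w/, so it assimilates in place to [m].
/n/ precedes the labial consonant /f/, so it assimilates in place to [m].
/n/ precedes the labial consonant /p/, so it assimilates in place to [m].
Surface form: [ifemwumfompeg].

ifemwumfompeg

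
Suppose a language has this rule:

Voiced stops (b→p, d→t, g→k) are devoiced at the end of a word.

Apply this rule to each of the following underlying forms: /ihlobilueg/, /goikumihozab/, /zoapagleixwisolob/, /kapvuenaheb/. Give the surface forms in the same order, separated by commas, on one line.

ihlobiluek, goikumihozap, zoapagleixwisolop, kapvuenahep

/ihlobilueg/: /g/ is a voiced stop in word-final position, so it devoices to [k]. → [ihlobiluek].
/goikumihozab/: /b/ is a voiced stop in word-final position, so it devoices to [p]. → [goikumihozap].
/zoapagleixwisolob/: /b/ is a voiced stop in word-final position, so it devoices to [p]. → [zoapagleixwisolop].
/kapvuenaheb/: /b/ is a voiced stop in word-final position, so it devoices to [p]. → [kapvuenahep].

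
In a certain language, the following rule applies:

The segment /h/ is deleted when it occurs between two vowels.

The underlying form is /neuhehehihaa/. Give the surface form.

neueeiaa

/h/ occurs between vowels /u/ and /e/, so it deletes.
/h/ occurs between vowels /e/ and /e/, so it deletes.
/h/ occurs between vowels /e/ and /i/, so it deletes.
/h/ occurs between vowels /i/ and /a/, so it deletes.
Surface form: [neueeiaa].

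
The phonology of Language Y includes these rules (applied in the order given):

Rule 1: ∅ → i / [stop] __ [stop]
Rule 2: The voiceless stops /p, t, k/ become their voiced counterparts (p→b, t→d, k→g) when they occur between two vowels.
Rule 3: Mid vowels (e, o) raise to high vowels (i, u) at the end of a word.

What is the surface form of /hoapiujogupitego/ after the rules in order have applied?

Rule 1 (stop-cluster i-epenthesis): no segment meets the environment; /hoapiujogupitego/ is unchanged.
Rule 2 (intervocalic voicing): /p/ is a voiceless stop between vowels /a/ and /i/, so it voices to [b]. /p/ is a voiceless stop between vowels /u/ and /i/, so it voices to [b]. /t/ is a voiceless stop between vowels /i/ and /e/, so it voices to [d]. /hoapiujogupitego/ → hoabiujogubidego.
Rule 3 (final vowel raising): /o/ is a mid vowel in word-final position, so it raises to [u]. /hoabiujogubidego/ → hoabiujogubidegu.

hoabiujogubidegu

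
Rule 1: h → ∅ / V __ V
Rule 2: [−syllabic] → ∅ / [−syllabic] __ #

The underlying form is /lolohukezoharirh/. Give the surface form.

loloukezoarir

Rule 1 (intervocalic h-deletion): /h/ occurs between vowels /o/ and /u/, so it deletes. /h/ occurs between vowels /o/ and /a/, so it deletes. /lolohukezoharirh/ → loloukezoarirh.
Rule 2 (final cluster simplification): /h/ is the second consonant of a word-final cluster /rh/, so it deletes. /loloukezoarirh/ → loloukezoarir.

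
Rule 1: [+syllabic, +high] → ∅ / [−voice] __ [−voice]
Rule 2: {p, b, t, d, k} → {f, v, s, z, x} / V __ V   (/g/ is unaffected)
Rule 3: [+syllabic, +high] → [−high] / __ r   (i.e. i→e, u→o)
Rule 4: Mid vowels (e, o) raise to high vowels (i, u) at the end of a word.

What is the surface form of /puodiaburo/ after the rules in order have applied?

puoziavoru

Rule 1 (high vowel syncope): no segment meets the environment; /puodiaburo/ is unchanged.
Rule 2 (intervocalic spirantization): /d/ is a stop between vowels /o/ and /i/, so it spirantizes to the fricative [z]. /b/ is a stop between vowels /a/ and /u/, so it spirantizes to the fricative [v]. /puodiaburo/ → puoziavuro.
Rule 3 (pre-rhotic lowering): /u/ is a high vowel immediately before /r/, so it lowers to [o]. /puoziavuro/ → puoziavoro.
Rule 4 (final vowel raising): /o/ is a mid vowel in word-final position, so it raises to [u]. /puoziavoro/ → puoziavoru.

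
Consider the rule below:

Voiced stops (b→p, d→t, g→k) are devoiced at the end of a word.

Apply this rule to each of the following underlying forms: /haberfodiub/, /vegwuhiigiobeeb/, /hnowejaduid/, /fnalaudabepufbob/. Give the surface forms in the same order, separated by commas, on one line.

haberfodiup, vegwuhiigiobeep, hnowejaduit, fnalaudabepufbop

/haberfodiub/: /b/ is a voiced stop in word-final position, so it devoices to [p]. → [haberfodiup].
/vegwuhiigiobeeb/: /b/ is a voiced stop in word-final position, so it devoices to [p]. → [vegwuhiigiobeep].
/hnowejaduid/: /d/ is a voiced stop in word-final position, so it devoices to [t]. → [hnowejaduit].
/fnalaudabepufbob/: /b/ is a voiced stop in word-final position, so it devoices to [p]. → [fnalaudabepufbop].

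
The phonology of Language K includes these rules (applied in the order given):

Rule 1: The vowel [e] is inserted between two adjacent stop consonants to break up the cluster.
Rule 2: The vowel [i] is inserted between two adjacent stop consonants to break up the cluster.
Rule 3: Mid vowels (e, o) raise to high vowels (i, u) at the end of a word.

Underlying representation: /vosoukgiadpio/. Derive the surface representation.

Rule 1 (stop-cluster e-epenthesis): /k/ and /g/ form a stop–stop cluster, so [e] is inserted between them. /d/ and /p/ form a stop–stop cluster, so [e] is inserted between them. /vosoukgiadpio/ → vosoukegiadepio.
Rule 2 (stop-cluster i-epenthesis): no segment meets the environment; /vosoukegiadepio/ is unchanged.
Rule 3 (final vowel raising): /o/ is a mid vowel in word-final position, so it raises to [u]. /vosoukegiadepio/ → vosoukegiadepiu.

vosoukegiadepiu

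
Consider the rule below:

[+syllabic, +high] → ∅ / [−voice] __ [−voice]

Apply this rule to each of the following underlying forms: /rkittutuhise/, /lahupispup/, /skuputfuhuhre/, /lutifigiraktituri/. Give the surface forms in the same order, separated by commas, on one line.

rkttthse, lahpspp, skptfhhre, lutfigiraktturi

/rkittutuhise/: /i/ is a high vowel flanked by voiceless consonants /k/ and /t/, so it deletes. /u/ is a high vowel flanked by voiceless consonants /t/ and /t/, so it deletes. /u/ is a high vowel flanked by voiceless consonants /t/ and /h/, so it deletes. /i/ is a high vowel flanked by voiceless consonants /h/ and /s/, so it deletes. → [rkttthse].
/lahupispup/: /u/ is a high vowel flanked by voiceless consonants /h/ and /p/, so it deletes. /i/ is a high vowel flanked by voiceless consonants /p/ and /s/, so it deletes. /u/ is a high vowel flanked by voiceless consonants /p/ and /p/, so it deletes. → [lahpspp].
/skuputfuhuhre/: /u/ is a high vowel flanked by voiceless consonants /k/ and /p/, so it deletes. /u/ is a high vowel flanked by voiceless consonants /p/ and /t/, so it deletes. /u/ is a high vowel flanked by voiceless consonants /f/ and /h/, so it deletes. /u/ is a high vowel flanked by voiceless consonants /h/ and /h/, so it deletes. → [skptfhhre].
/lutifigiraktituri/: /i/ is a high vowel flanked by voiceless consonants /t/ and /f/, so it deletes. /i/ is a high vowel flanked by voiceless consonants /t/ and /t/, so it deletes. → [lutfigiraktturi].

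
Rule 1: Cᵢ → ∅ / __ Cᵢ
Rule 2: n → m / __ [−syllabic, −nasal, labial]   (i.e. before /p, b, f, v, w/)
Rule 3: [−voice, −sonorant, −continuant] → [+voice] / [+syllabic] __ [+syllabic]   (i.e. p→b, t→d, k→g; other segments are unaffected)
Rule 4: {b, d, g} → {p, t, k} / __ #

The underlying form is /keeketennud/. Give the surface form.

keegedenut

Rule 1 (degemination): /nn/ is a geminate; the first /n/ deletes. /keeketennud/ → keeketenud.
Rule 2 (nasal place assimilation): no segment meets the environment; /keeketenud/ is unchanged.
Rule 3 (intervocalic voicing): /k/ is a voiceless stop between vowels /e/ and /e/, so it voices to [g]. /t/ is a voiceless stop between vowels /e/ and /e/, so it voices to [d]. /keeketenud/ → keegedenud.
Rule 4 (final devoicing): /d/ is a voiced stop in word-final position, so it devoices to [t]. /keegedenud/ → keegedenut.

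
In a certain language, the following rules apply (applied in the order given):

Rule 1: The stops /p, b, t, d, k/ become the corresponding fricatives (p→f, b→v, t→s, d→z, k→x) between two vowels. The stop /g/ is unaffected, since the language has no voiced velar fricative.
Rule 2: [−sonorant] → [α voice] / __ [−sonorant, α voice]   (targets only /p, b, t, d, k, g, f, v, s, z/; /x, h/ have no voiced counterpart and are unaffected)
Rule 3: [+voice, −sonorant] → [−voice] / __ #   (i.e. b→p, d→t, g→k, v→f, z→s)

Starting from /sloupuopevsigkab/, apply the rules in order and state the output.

sloufuofefsikkap

Rule 1 (intervocalic spirantization): /p/ is a stop between vowels /u/ and /u/, so it spirantizes to the fricative [f]. /p/ is a stop between vowels /o/ and /e/, so it spirantizes to the fricative [f]. /sloupuopevsigkab/ → sloufuofevsigkab.
Rule 2 (regressive voicing assimilation): /v/ precedes the voiceless obstruent /s/, so it devoices to [f] by assimilation. /g/ precedes the voiceless obstruent /k/, so it devoices to [k] by assimilation. /sloufuofevsigkab/ → sloufuofefsikkab.
Rule 3 (final devoicing): /b/ is a voiced obstruent in word-final position, so it devoices to [p]. /sloufuofefsikkab/ → sloufuofefsikkap.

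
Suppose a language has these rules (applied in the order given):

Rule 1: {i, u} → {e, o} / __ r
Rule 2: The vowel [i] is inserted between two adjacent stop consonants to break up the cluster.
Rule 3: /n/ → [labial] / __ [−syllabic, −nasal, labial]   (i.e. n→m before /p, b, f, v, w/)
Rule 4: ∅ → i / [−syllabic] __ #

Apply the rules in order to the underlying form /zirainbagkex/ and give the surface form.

zeraimbagikexi

Rule 1 (pre-rhotic lowering): /i/ is a high vowel immediately before /r/, so it lowers to [e]. /zirainbagkex/ → zerainbagkex.
Rule 2 (stop-cluster i-epenthesis): /g/ and /k/ form a stop–stop cluster, so [i] is inserted between them. /zerainbagkex/ → zerainbagikex.
Rule 3 (nasal place assimilation): /n/ precedes the labial consonant /b/, so it assimilates in place to [m]. /zerainbagikex/ → zeraimbagikex.
Rule 4 (final i-epenthesis): the form ends in the consonant /x/, so [i] is inserted word-finally. /zeraimbagikex/ → zeraimbagikexi.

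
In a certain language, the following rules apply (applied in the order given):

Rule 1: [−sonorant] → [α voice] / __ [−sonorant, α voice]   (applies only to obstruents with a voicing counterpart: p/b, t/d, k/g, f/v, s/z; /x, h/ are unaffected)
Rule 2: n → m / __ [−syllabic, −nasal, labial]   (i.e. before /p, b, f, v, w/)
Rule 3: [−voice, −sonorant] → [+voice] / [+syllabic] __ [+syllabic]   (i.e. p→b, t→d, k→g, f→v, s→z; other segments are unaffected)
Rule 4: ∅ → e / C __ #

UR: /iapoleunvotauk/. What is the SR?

Rule 1 (regressive voicing assimilation): no segment meets the environment; /iapoleunvotauk/ is unchanged.
Rule 2 (nasal place assimilation): /n/ precedes the labial consonant /v/, so it assimilates in place to [m]. /iapoleunvotauk/ → iapoleumvotauk.
Rule 3 (intervocalic voicing): /p/ is a voiceless obstruent between vowels /a/ and /o/, so it voices to [b]. /t/ is a voiceless obstruent between vowels /o/ and /a/, so it voices to [d]. /iapoleumvotauk/ → iaboleumvodauk.
Rule 4 (final e-epenthesis): the form ends in the consonant /k/, so [e] is inserted word-finally. /iaboleumvodauk/ → iaboleumvodauke.

iaboleumvodauke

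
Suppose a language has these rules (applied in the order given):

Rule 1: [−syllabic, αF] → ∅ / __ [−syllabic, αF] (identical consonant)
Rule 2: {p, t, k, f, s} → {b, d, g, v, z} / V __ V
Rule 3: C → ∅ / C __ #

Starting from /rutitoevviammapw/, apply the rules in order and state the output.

Rule 1 (degemination): /vv/ is a geminate; the first /v/ deletes. /mm/ is a geminate; the first /m/ deletes. /rutitoevviammapw/ → rutitoeviamapw.
Rule 2 (intervocalic voicing): /t/ is a voiceless obstruent between vowels /u/ and /i/, so it voices to [d]. /t/ is a voiceless obstruent between vowels /i/ and /o/, so it voices to [d]. /rutitoeviamapw/ → rudidoeviamapw.
Rule 3 (final cluster simplification): /w/ is the second consonant of a word-final cluster /pw/, so it deletes. /rudidoeviamapw/ → rudidoeviamap.

rudidoeviamap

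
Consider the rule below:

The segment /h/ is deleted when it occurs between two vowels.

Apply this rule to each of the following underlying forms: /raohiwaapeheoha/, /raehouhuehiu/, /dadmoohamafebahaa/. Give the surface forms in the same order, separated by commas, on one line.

raoiwaapeeoa, raeouueiu, dadmooamafebaaa

/raohiwaapeheoha/: /h/ occurs between vowels /o/ and /i/, so it deletes. /h/ occurs between vowels /e/ and /e/, so it deletes. /h/ occurs between vowels /o/ and /a/, so it deletes. → [raoiwaapeeoa].
/raehouhuehiu/: /h/ occurs between vowels /e/ and /o/, so it deletes. /h/ occurs between vowels /u/ and /u/, so it deletes. /h/ occurs between vowels /e/ and /i/, so it deletes. → [raeouueiu].
/dadmoohamafebahaa/: /h/ occurs between vowels /o/ and /a/, so it deletes. /h/ occurs between vowels /a/ and /a/, so it deletes. → [dadmooamafebaaa].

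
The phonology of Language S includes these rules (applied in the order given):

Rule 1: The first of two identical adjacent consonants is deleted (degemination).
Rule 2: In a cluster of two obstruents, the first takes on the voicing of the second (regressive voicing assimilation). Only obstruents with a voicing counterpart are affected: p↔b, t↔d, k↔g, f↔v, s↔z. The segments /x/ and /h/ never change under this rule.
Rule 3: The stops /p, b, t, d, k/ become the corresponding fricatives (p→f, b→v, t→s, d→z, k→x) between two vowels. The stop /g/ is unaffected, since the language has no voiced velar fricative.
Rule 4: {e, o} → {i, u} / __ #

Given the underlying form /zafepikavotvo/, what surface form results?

Rule 1 (degemination): no segment meets the environment; /zafepikavotvo/ is unchanged.
Rule 2 (regressive voicing assimilation): /t/ precedes the voiced obstruent /v/, so it voices to [d] by assimilation. /zafepikavotvo/ → zafepikavodvo.
Rule 3 (intervocalic spirantization): /p/ is a stop between vowels /e/ and /i/, so it spirantizes to the fricative [f]. /k/ is a stop between vowels /i/ and /a/, so it spirantizes to the fricative [x]. /zafepikavodvo/ → zafefixavodvo.
Rule 4 (final vowel raising): /o/ is a mid vowel in word-final position, so it raises to [u]. /zafefixavodvo/ → zafefixavodvu.

zafefixavodvu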